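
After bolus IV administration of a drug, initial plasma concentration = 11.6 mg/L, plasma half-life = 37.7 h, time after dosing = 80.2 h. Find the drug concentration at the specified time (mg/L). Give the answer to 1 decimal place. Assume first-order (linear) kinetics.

2.7 mg/L

k = ln2 / t½ = 0.693147 / 37.7 = 0.01839 h⁻¹
C = C₀ · e^(−k·t) = 11.60 × e^(−0.01839 × 80.2)
  = 11.60 × 0.2288 = 2.654 mg/L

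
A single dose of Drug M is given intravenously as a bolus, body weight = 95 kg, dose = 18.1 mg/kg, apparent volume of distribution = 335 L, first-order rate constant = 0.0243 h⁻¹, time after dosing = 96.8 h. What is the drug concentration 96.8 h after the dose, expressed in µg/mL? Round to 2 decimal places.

0.49 µg/mL

Total dose = 18.1 × 95 = 1720 mg
C₀ = Dose / Vd = 1720 / 335 = 5.134 mg/L
C = C₀ · e^(−k·t) = 5.134 × e^(−0.02430 × 96.8)
  = 5.134 × 0.09516 = 0.4886 mg/L
(0.4886 mg/L = 0.4886 µg/mL)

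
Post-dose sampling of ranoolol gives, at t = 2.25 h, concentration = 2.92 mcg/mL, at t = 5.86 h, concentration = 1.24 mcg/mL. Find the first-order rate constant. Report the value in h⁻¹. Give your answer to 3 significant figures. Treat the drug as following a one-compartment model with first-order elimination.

k = ln(C₁/C₂) / (t₂ − t₁) = ln(2.92/1.24) / (5.86 − 2.25)
  = 0.8565 / 3.610 = 0.2373 h⁻¹

0.237 h⁻¹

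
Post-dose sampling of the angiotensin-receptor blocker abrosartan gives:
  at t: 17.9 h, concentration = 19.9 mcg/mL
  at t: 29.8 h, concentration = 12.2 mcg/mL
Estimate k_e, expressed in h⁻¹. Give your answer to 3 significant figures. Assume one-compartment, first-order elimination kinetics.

0.0411 h⁻¹

k = ln(C₁/C₂) / (t₂ − t₁) = ln(19.9/12.2) / (29.8 − 17.9)
  = 0.4893 / 11.90 = 0.04112 h⁻¹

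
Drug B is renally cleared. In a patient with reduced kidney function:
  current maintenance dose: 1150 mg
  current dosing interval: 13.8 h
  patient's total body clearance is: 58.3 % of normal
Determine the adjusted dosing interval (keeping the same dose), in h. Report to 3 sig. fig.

To keep the same average steady-state level, dosing rate must scale with clearance.
CL ratio = 58.3 / 100 = 0.5830
New interval (same dose) = 13.8 / 0.5830 = 23.67 h

23.7 h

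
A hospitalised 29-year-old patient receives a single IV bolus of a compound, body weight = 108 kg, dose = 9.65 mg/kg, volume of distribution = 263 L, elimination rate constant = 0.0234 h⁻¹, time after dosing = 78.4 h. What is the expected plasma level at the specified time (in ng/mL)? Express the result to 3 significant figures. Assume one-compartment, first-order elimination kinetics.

Total dose = 9.65 × 108 = 1042 mg
C₀ = Dose / Vd = 1042 / 263 = 3.962 mg/L
C = C₀ · e^(−k·t) = 3.962 × e^(−0.02340 × 78.4)
  = 3.962 × 0.1597 = 0.6327 mg/L
Convert: 0.6327 mg/L × 1000 = 632.7 ng/mL

633 ng/mL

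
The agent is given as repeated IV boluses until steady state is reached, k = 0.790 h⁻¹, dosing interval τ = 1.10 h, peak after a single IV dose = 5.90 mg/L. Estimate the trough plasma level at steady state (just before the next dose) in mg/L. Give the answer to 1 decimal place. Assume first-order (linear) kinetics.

e^(−kτ) = e^(−0.7900 × 1.10) = 0.4194
Accumulation ratio R = 1 / (1 − e^(−kτ)) = 1 / (1 − 0.4194) = 1.722
Steady-state trough = C₀ × R × e^(−kτ) = 5.90 × 1.722 × 0.4194 = 4.261 mg/L

4.3 mg/L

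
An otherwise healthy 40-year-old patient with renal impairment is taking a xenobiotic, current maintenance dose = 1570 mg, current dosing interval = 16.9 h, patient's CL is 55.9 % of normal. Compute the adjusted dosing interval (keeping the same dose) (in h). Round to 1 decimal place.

30.2 h

To keep the same average steady-state level, dosing rate must scale with clearance.
CL ratio = 55.9 / 100 = 0.5590
New interval (same dose) = 16.9 / 0.5590 = 30.23 h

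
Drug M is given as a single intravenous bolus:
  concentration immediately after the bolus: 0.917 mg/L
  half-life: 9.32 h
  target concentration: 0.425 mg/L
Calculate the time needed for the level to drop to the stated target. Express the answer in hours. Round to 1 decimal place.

k = ln2 / t½ = 0.693147 / 9.32 = 0.07437 h⁻¹
t = ln(C₀ / C) / k = ln(0.9170 / 0.425) / 0.07437
  = ln(2.158) / 0.07437 = 0.7692 / 0.07437 = 10.34 h

10.3 h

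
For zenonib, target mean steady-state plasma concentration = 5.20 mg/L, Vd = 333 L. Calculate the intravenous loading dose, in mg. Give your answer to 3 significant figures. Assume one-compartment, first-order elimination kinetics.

1730 mg

LD = Css × Vd = 5.20 × 333 = 1732 mg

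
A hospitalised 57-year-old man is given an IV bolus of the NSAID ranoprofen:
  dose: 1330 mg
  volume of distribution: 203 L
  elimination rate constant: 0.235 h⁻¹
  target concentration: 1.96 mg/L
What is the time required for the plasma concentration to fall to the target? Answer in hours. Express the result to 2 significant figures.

C₀ = Dose / Vd = 1330 / 203 = 6.552 mg/L
t = ln(C₀ / C) / k = ln(6.552 / 1.96) / 0.2350
  = ln(3.343) / 0.2350 = 1.207 / 0.2350 = 5.136 h

5.1 h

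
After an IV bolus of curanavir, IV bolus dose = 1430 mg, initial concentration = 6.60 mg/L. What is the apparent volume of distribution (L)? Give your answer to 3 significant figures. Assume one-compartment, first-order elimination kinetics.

217 L

Vd = Dose / C₀ = 1430 / 6.60 = 216.7 L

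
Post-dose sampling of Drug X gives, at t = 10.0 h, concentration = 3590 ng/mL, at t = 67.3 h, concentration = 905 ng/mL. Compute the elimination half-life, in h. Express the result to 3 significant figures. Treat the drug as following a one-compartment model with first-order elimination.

28.8 h

k = ln(C₁/C₂) / (t₂ − t₁) = ln(3590/905) / (67.3 − 10.0)
  = 1.378 / 57.30 = 0.02405 h⁻¹
t½ = ln2 / k = 0.693147 / 0.02405 = 28.82 h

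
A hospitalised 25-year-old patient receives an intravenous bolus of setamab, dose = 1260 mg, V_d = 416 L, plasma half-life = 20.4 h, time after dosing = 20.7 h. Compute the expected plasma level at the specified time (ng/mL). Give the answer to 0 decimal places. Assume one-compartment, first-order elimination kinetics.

1499 ng/mL

C₀ = Dose / Vd = 1260 / 416 = 3.029 mg/L
k = ln2 / t½ = 0.693147 / 20.4 = 0.03398 h⁻¹
C = C₀ · e^(−k·t) = 3.029 × e^(−0.03398 × 20.7)
  = 3.029 × 0.4949 = 1.499 mg/L
Convert: 1.499 mg/L × 1000 = 1499 ng/mL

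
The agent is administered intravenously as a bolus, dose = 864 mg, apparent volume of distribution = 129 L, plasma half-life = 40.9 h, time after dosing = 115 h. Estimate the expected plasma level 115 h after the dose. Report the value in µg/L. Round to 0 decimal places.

C₀ = Dose / Vd = 864.0 / 129 = 6.698 mg/L
k = ln2 / t½ = 0.693147 / 40.9 = 0.01695 h⁻¹
C = C₀ · e^(−k·t) = 6.698 × e^(−0.01695 × 115)
  = 6.698 × 0.1424 = 0.9538 mg/L
Convert: 0.9538 mg/L × 1000 = 953.8 µg/L

954 µg/L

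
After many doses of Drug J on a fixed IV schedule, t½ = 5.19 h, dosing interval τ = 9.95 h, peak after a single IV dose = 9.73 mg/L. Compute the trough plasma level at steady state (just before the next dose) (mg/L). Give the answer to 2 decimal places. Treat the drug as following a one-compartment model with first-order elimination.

k = ln2 / t½ = 0.693147 / 5.19 = 0.1336 h⁻¹
e^(−kτ) = e^(−0.1336 × 9.95) = 0.2647
Accumulation ratio R = 1 / (1 − e^(−kτ)) = 1 / (1 − 0.2647) = 1.360
Steady-state trough = C₀ × R × e^(−kτ) = 9.73 × 1.360 × 0.2647 = 3.503 mg/L

3.50 mg/L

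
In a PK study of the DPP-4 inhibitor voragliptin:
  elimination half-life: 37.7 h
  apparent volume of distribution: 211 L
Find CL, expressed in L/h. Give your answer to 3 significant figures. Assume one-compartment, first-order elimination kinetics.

3.88 L/h

k = ln2 / t½ = 0.693147 / 37.7 = 0.01839 h⁻¹
CL = k × Vd = 0.01839 × 211 = 3.880 L/h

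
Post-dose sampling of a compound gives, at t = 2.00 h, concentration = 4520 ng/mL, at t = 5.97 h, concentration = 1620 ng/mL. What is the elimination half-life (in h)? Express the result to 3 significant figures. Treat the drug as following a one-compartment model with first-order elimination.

k = ln(C₁/C₂) / (t₂ − t₁) = ln(4520/1620) / (5.97 − 2.00)
  = 1.026 / 3.970 = 0.2584 h⁻¹
t½ = ln2 / k = 0.693147 / 0.2584 = 2.682 h

2.68 h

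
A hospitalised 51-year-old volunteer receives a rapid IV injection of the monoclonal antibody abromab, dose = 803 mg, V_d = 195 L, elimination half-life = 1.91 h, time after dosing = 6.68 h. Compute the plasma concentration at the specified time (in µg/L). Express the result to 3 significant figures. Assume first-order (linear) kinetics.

365 µg/L

C₀ = Dose / Vd = 803.0 / 195 = 4.118 mg/L
k = ln2 / t½ = 0.693147 / 1.91 = 0.3629 h⁻¹
C = C₀ · e^(−k·t) = 4.118 × e^(−0.3629 × 6.68)
  = 4.118 × 0.08855 = 0.3646 mg/L
Convert: 0.3646 mg/L × 1000 = 364.6 µg/L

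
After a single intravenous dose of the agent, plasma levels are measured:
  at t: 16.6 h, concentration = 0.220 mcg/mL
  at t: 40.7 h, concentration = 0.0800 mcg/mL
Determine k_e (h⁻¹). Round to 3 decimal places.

k = ln(C₁/C₂) / (t₂ − t₁) = ln(0.220/0.0800) / (40.7 − 16.6)
  = 1.012 / 24.10 = 0.04199 h⁻¹

0.042 h⁻¹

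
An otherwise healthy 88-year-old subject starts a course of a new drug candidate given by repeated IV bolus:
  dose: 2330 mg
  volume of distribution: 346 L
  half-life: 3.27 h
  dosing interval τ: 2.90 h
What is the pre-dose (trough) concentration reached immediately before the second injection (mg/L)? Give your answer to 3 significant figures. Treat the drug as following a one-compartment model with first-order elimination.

C₀ per dose = Dose / Vd = 2330 / 346 = 6.734 mg/L
k = ln2 / t½ = 0.693147 / 3.27 = 0.2120 h⁻¹
Fraction remaining after one interval: r = e^(−kτ) = e^(−0.2120 × 2.90) = 0.5407
Before dose 2, 1 dose has been given (aged 1τ).
C_trough = C₀ × r = 6.734 × 0.5407 = 3.641 mg/L

3.64 mg/L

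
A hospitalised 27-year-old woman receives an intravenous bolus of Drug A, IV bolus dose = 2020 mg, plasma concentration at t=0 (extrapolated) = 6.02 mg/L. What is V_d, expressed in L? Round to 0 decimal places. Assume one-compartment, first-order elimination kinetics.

336 L

Vd = Dose / C₀ = 2020 / 6.02 = 335.5 L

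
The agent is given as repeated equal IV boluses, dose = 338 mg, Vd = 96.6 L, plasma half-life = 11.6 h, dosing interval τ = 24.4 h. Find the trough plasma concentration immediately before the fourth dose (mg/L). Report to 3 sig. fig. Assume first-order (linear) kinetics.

1.05 mg/L

C₀ per dose = Dose / Vd = 338 / 96.6 = 3.499 mg/L
k = ln2 / t½ = 0.693147 / 11.6 = 0.05975 h⁻¹
Fraction remaining after one interval: r = e^(−kτ) = e^(−0.05975 × 24.4) = 0.2327
Before dose 4, 3 doses have been given (aged 1τ, 2τ, 3τ).
C_trough = C₀ × (r + r² + … + r^3) = C₀ × r(1−r^3)/(1−r)
        = 3.499 × 0.2327 × (1 − 0.01260) / (1 − 0.2327) = 1.048 mg/L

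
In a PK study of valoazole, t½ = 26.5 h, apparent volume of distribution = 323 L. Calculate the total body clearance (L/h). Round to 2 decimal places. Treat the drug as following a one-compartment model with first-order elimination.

k = ln2 / t½ = 0.693147 / 26.5 = 0.02616 h⁻¹
CL = k × Vd = 0.02616 × 323 = 8.450 L/h

8.45 L/h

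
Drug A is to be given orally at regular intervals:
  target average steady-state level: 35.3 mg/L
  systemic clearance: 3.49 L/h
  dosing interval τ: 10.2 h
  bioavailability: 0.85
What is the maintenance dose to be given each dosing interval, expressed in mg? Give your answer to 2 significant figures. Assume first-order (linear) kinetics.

1500 mg

At steady state, F × (Dose/τ) = Css × CL.
Dose = Css × CL × τ / F = 35.3 × 3.490 × 10.2 / 0.85 = 1478 mg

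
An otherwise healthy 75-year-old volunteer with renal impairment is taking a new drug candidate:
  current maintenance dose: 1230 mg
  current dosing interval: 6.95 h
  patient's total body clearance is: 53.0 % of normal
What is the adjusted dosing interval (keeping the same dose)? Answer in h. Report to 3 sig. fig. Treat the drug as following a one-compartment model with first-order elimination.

13.1 h

To keep the same average steady-state level, dosing rate must scale with clearance.
CL ratio = 53.0 / 100 = 0.5300
New interval (same dose) = 6.95 / 0.5300 = 13.11 h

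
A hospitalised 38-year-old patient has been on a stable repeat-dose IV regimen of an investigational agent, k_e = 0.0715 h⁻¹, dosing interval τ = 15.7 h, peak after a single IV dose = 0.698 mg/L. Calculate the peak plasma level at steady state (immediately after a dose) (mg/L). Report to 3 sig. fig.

e^(−kτ) = e^(−0.07150 × 15.7) = 0.3254
Accumulation ratio R = 1 / (1 − e^(−kτ)) = 1 / (1 − 0.3254) = 1.482
Steady-state peak = C₀ × R = 0.698 × 1.482 = 1.034 mg/L

1.03 mg/L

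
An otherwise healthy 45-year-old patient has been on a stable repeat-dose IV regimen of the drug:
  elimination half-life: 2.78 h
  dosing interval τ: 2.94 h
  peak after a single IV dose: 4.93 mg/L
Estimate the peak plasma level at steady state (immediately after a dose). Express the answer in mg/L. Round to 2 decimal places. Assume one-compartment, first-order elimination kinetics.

9.49 mg/L

k = ln2 / t½ = 0.693147 / 2.78 = 0.2493 h⁻¹
e^(−kτ) = e^(−0.2493 × 2.94) = 0.4805
Accumulation ratio R = 1 / (1 − e^(−kτ)) = 1 / (1 − 0.4805) = 1.925
Steady-state peak = C₀ × R = 4.93 × 1.925 = 9.490 mg/L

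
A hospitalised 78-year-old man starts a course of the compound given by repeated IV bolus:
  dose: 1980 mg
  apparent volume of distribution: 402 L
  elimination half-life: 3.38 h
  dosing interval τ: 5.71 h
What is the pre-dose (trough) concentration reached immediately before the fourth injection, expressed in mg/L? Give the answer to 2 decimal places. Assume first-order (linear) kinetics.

C₀ per dose = Dose / Vd = 1980 / 402 = 4.925 mg/L
k = ln2 / t½ = 0.693147 / 3.38 = 0.2051 h⁻¹
Fraction remaining after one interval: r = e^(−kτ) = e^(−0.2051 × 5.71) = 0.3100
Before dose 4, 3 doses have been given (aged 1τ, 2τ, 3τ).
C_trough = C₀ × (r + r² + … + r^3) = C₀ × r(1−r^3)/(1−r)
        = 4.925 × 0.3100 × (1 − 0.02979) / (1 − 0.3100) = 2.147 mg/L

2.15 mg/L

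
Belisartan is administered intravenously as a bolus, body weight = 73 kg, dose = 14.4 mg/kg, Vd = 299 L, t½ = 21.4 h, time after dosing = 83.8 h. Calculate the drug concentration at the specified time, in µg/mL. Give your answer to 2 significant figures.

0.23 µg/mL

Total dose = 14.4 × 73 = 1051 mg
C₀ = Dose / Vd = 1051 / 299 = 3.515 mg/L
k = ln2 / t½ = 0.693147 / 21.4 = 0.03239 h⁻¹
C = C₀ · e^(−k·t) = 3.515 × e^(−0.03239 × 83.8)
  = 3.515 × 0.06625 = 0.2329 mg/L
(0.2329 mg/L = 0.2329 µg/mL)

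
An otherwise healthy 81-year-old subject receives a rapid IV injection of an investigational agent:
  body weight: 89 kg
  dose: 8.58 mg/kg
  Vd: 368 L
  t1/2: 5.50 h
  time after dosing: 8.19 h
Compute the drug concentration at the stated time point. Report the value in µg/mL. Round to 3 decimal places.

Total dose = 8.58 × 89 = 763.6 mg
C₀ = Dose / Vd = 763.6 / 368 = 2.075 mg/L
k = ln2 / t½ = 0.693147 / 5.50 = 0.1260 h⁻¹
C = C₀ · e^(−k·t) = 2.075 × e^(−0.1260 × 8.19)
  = 2.075 × 0.3563 = 0.7393 mg/L
(0.7393 mg/L = 0.7393 µg/mL)

0.739 µg/mL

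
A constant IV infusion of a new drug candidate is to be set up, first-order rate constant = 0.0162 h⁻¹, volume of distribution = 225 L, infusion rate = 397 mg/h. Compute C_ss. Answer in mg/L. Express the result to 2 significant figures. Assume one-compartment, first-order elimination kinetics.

110 mg/L

CL = k × Vd = 0.01620 × 225 = 3.645 L/h
At steady state Css = R₀ / CL = 397 / 3.645 = 108.9 mg/L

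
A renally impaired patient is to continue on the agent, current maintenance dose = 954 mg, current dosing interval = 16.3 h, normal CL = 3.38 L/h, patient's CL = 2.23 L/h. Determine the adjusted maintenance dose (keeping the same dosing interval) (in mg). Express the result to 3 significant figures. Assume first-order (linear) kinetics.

To keep the same average steady-state level, dosing rate must scale with clearance.
CL ratio = 2.23 / 3.38 = 0.6598
New dose (same interval) = 954 × 0.6598 = 629.4 mg

629 mg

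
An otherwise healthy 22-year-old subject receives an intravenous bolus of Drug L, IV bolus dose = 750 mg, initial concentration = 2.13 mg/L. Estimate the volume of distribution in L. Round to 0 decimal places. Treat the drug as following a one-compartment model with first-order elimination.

352 L

Vd = Dose / C₀ = 750.0 / 2.13 = 352.1 L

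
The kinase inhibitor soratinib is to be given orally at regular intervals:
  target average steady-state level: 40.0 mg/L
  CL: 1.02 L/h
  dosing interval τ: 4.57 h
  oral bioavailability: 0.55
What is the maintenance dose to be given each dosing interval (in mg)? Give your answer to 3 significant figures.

339 mg

At steady state, F × (Dose/τ) = Css × CL.
Dose = Css × CL × τ / F = 40.0 × 1.020 × 4.57 / 0.55 = 339.0 mg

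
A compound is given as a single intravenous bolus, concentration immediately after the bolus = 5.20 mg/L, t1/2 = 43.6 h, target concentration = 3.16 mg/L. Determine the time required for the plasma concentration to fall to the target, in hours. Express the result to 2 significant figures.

k = ln2 / t½ = 0.693147 / 43.6 = 0.01590 h⁻¹
t = ln(C₀ / C) / k = ln(5.200 / 3.16) / 0.01590
  = ln(1.646) / 0.01590 = 0.4983 / 0.01590 = 31.34 h

31 h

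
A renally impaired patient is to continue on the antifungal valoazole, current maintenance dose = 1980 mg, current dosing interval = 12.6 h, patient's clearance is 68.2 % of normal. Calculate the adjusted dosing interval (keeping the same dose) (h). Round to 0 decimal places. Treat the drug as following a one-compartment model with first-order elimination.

18 h

To keep the same average steady-state level, dosing rate must scale with clearance.
CL ratio = 68.2 / 100 = 0.6820
New interval (same dose) = 12.6 / 0.6820 = 18.48 h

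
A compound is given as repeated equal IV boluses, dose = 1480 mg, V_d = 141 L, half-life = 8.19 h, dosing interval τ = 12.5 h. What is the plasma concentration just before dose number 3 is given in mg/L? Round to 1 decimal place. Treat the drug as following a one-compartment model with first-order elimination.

C₀ per dose = Dose / Vd = 1480 / 141 = 10.50 mg/L
k = ln2 / t½ = 0.693147 / 8.19 = 0.08463 h⁻¹
Fraction remaining after one interval: r = e^(−kτ) = e^(−0.08463 × 12.5) = 0.3472
Before dose 3, 2 doses have been given (aged 1τ, 2τ).
C_trough = C₀ × (r + r²) = 10.50 × (0.3472 + 0.1205) = 4.911 mg/L

4.9 mg/L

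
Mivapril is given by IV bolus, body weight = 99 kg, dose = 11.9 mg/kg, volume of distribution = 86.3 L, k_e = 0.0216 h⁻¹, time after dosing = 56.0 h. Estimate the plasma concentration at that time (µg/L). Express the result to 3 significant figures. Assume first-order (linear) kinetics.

4070 µg/L

Total dose = 11.9 × 99 = 1178 mg
C₀ = Dose / Vd = 1178 / 86.3 = 13.65 mg/L
C = C₀ · e^(−k·t) = 13.65 × e^(−0.02160 × 56.0)
  = 13.65 × 0.2983 = 4.072 mg/L
Convert: 4.072 mg/L × 1000 = 4072 µg/L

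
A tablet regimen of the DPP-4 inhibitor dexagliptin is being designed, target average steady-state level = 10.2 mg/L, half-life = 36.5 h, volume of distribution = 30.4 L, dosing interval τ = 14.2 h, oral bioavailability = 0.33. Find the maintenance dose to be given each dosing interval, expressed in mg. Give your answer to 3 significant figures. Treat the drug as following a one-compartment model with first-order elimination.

253 mg

k = ln2 / t½ = 0.693147 / 36.5 = 0.01899 h⁻¹
CL = k × Vd = 0.01899 × 30.4 = 0.5773 L/h
At steady state, F × (Dose/τ) = Css × CL.
Dose = Css × CL × τ / F = 10.2 × 0.5773 × 14.2 / 0.33 = 253.4 mg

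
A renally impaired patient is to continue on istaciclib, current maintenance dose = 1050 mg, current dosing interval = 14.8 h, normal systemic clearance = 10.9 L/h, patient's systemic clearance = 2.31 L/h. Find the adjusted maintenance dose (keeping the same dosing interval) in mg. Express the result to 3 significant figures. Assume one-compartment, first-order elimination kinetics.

To keep the same average steady-state level, dosing rate must scale with clearance.
CL ratio = 2.31 / 10.9 = 0.2119
New dose (same interval) = 1050 × 0.2119 = 222.5 mg

223 mg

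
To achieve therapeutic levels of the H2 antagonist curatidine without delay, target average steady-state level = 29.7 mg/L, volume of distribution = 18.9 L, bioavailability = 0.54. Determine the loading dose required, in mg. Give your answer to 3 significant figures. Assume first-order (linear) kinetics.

1040 mg

LD = Css × Vd / F = 29.7 × 18.9 / 0.54 = 1040 mg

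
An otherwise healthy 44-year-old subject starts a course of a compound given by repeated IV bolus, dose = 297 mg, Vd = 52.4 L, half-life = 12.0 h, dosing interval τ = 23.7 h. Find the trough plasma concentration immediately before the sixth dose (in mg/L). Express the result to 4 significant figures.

C₀ per dose = Dose / Vd = 297 / 52.4 = 5.668 mg/L
k = ln2 / t½ = 0.693147 / 12.0 = 0.05776 h⁻¹
Fraction remaining after one interval: r = e^(−kτ) = e^(−0.05776 × 23.7) = 0.2544
Before dose 6, 5 doses have been given (aged 1τ, 2τ, 3τ, 4τ, 5τ).
C_trough = C₀ × (r + r² + … + r^5) = C₀ × r(1−r^5)/(1−r)
        = 5.668 × 0.2544 × (1 − 0.001066) / (1 − 0.2544) = 1.932 mg/L

1.932 mg/L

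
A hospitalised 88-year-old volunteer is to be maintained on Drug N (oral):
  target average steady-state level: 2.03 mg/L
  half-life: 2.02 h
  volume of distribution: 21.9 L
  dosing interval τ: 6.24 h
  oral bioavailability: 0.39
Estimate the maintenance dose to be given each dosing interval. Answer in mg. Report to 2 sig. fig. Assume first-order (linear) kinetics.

k = ln2 / t½ = 0.693147 / 2.02 = 0.3431 h⁻¹
CL = k × Vd = 0.3431 × 21.9 = 7.514 L/h
At steady state, F × (Dose/τ) = Css × CL.
Dose = Css × CL × τ / F = 2.03 × 7.514 × 6.24 / 0.39 = 244.1 mg

240 mg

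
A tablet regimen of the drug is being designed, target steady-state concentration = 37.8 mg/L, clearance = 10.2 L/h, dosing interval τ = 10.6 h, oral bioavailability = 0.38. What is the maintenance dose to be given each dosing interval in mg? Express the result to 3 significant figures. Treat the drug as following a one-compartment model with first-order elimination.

At steady state, F × (Dose/τ) = Css × CL.
Dose = Css × CL × τ / F = 37.8 × 10.20 × 10.6 / 0.38 = 10760 mg

10800 mg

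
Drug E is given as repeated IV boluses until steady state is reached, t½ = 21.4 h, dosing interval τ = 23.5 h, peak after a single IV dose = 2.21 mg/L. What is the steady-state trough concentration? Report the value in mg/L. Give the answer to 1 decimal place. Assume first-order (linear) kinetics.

1.9 mg/L

k = ln2 / t½ = 0.693147 / 21.4 = 0.03239 h⁻¹
e^(−kτ) = e^(−0.03239 × 23.5) = 0.4671
Accumulation ratio R = 1 / (1 − e^(−kτ)) = 1 / (1 − 0.4671) = 1.877
Steady-state trough = C₀ × R × e^(−kτ) = 2.21 × 1.877 × 0.4671 = 1.938 mg/L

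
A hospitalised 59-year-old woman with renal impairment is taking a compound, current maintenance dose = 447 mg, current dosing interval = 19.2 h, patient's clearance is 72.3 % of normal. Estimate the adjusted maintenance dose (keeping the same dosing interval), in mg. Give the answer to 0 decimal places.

To keep the same average steady-state level, dosing rate must scale with clearance.
CL ratio = 72.3 / 100 = 0.7230
New dose (same interval) = 447 × 0.7230 = 323.2 mg

323 mg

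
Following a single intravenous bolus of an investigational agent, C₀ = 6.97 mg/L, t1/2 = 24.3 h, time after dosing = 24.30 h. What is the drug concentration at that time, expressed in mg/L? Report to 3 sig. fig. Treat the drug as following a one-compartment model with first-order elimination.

3.49 mg/L

k = ln2 / t½ = 0.693147 / 24.3 = 0.02852 h⁻¹
t / t½ = 24.30 / 24.3 = 1 half-lives
C = C₀ × (1/2)^1 = 6.970 × 0.5000 = 3.485 mg/L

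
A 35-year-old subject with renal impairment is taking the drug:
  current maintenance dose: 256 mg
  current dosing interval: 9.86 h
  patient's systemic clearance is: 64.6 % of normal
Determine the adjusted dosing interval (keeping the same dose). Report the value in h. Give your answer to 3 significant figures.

To keep the same average steady-state level, dosing rate must scale with clearance.
CL ratio = 64.6 / 100 = 0.6460
New interval (same dose) = 9.86 / 0.6460 = 15.26 h

15.3 h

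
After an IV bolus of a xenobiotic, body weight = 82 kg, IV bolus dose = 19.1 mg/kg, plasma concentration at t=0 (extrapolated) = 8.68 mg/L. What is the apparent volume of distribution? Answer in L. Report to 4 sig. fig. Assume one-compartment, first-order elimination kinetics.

180.4 L

Dose = 19.1 × 82 = 1566 mg
Vd = Dose / C₀ = 1566 / 8.68 = 180.4 L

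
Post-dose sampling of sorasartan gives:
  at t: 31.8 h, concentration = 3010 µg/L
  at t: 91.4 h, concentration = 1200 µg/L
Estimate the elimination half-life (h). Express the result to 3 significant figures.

k = ln(C₁/C₂) / (t₂ − t₁) = ln(3010/1200) / (91.4 − 31.8)
  = 0.9196 / 59.60 = 0.01543 h⁻¹
t½ = ln2 / k = 0.693147 / 0.01543 = 44.92 h

44.9 h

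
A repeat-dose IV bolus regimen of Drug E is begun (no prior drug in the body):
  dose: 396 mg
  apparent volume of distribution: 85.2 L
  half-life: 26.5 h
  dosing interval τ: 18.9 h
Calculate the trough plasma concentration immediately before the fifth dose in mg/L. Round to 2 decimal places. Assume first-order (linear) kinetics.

6.26 mg/L

C₀ per dose = Dose / Vd = 396 / 85.2 = 4.648 mg/L
k = ln2 / t½ = 0.693147 / 26.5 = 0.02616 h⁻¹
Fraction remaining after one interval: r = e^(−kτ) = e^(−0.02616 × 18.9) = 0.6099
Before dose 5, 4 doses have been given (aged 1τ, 2τ, 3τ, 4τ).
C_trough = C₀ × (r + r² + … + r^4) = C₀ × r(1−r^4)/(1−r)
        = 4.648 × 0.6099 × (1 − 0.1384) / (1 − 0.6099) = 6.261 mg/L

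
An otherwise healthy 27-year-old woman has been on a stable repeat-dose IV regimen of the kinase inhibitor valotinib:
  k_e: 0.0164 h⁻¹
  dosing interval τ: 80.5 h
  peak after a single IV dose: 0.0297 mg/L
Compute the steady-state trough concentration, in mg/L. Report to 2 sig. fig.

0.011 mg/L

e^(−kτ) = e^(−0.01640 × 80.5) = 0.2671
Accumulation ratio R = 1 / (1 − e^(−kτ)) = 1 / (1 − 0.2671) = 1.364
Steady-state trough = C₀ × R × e^(−kτ) = 0.0297 × 1.364 × 0.2671 = 0.01082 mg/L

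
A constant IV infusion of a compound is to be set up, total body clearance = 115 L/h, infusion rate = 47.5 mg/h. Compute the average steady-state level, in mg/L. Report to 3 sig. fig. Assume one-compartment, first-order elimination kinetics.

0.413 mg/L

At steady state Css = R₀ / CL = 47.5 / 115.0 = 0.4130 mg/L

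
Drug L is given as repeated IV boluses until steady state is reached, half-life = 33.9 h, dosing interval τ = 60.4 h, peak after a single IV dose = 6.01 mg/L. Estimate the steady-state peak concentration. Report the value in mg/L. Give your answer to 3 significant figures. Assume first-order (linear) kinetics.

k = ln2 / t½ = 0.693147 / 33.9 = 0.02045 h⁻¹
e^(−kτ) = e^(−0.02045 × 60.4) = 0.2908
Accumulation ratio R = 1 / (1 − e^(−kτ)) = 1 / (1 − 0.2908) = 1.410
Steady-state peak = C₀ × R = 6.01 × 1.410 = 8.474 mg/L

8.47 mg/L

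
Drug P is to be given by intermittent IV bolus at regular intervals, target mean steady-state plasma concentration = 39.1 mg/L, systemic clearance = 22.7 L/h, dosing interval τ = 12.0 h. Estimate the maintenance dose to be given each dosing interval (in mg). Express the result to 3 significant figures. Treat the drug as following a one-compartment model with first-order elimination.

At steady state, Dose/τ = Css × CL.
Dose = Css × CL × τ = 39.1 × 22.70 × 12.0 = 10650 mg

10700 mg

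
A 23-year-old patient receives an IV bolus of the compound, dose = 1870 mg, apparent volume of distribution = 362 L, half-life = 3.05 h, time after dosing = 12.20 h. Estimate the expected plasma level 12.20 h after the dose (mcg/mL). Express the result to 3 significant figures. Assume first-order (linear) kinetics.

0.323 mcg/mL

C₀ = Dose / Vd = 1870 / 362 = 5.166 mg/L
k = ln2 / t½ = 0.693147 / 3.05 = 0.2273 h⁻¹
t / t½ = 12.20 / 3.05 = 4 half-lives
C = C₀ × (1/2)^4 = 5.166 × 0.06250 = 0.3229 mg/L
(0.3229 mg/L = 0.3229 mcg/mL)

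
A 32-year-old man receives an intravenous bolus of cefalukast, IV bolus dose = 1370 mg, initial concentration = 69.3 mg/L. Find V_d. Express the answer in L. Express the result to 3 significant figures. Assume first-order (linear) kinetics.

Vd = Dose / C₀ = 1370 / 69.3 = 19.77 L

19.8 L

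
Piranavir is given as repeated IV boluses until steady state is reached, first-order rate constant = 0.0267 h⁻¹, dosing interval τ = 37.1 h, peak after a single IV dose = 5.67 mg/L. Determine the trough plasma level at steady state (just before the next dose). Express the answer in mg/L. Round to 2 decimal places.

3.35 mg/L

e^(−kτ) = e^(−0.02670 × 37.1) = 0.3714
Accumulation ratio R = 1 / (1 − e^(−kτ)) = 1 / (1 − 0.3714) = 1.591
Steady-state trough = C₀ × R × e^(−kτ) = 5.67 × 1.591 × 0.3714 = 3.350 mg/L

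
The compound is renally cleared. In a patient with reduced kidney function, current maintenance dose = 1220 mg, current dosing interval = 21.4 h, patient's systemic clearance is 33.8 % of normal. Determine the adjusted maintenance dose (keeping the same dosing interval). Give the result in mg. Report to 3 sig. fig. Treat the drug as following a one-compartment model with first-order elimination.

To keep the same average steady-state level, dosing rate must scale with clearance.
CL ratio = 33.8 / 100 = 0.3380
New dose (same interval) = 1220 × 0.3380 = 412.4 mg

412 mg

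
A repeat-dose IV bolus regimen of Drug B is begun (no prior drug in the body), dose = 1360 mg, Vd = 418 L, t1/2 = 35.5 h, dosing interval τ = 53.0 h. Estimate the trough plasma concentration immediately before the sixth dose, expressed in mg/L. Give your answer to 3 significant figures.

1.78 mg/L

C₀ per dose = Dose / Vd = 1360 / 418 = 3.254 mg/L
k = ln2 / t½ = 0.693147 / 35.5 = 0.01953 h⁻¹
Fraction remaining after one interval: r = e^(−kτ) = e^(−0.01953 × 53.0) = 0.3552
Before dose 6, 5 doses have been given (aged 1τ, 2τ, 3τ, 4τ, 5τ).
C_trough = C₀ × (r + r² + … + r^5) = C₀ × r(1−r^5)/(1−r)
        = 3.254 × 0.3552 × (1 − 0.005654) / (1 − 0.3552) = 1.782 mg/L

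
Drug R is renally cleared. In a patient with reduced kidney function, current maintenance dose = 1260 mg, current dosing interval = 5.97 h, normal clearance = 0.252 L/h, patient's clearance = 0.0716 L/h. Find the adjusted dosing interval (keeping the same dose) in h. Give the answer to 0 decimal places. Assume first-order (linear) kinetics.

21 h

To keep the same average steady-state level, dosing rate must scale with clearance.
CL ratio = 0.0716 / 0.252 = 0.2841
New interval (same dose) = 5.97 / 0.2841 = 21.01 h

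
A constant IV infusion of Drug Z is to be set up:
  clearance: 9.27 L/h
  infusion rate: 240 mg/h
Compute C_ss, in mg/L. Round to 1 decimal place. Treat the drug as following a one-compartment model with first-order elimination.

At steady state Css = R₀ / CL = 240 / 9.270 = 25.89 mg/L

25.9 mg/L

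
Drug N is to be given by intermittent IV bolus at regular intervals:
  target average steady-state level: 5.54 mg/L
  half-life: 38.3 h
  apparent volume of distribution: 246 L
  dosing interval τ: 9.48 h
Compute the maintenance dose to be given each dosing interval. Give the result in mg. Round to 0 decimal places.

234 mg

k = ln2 / t½ = 0.693147 / 38.3 = 0.01810 h⁻¹
CL = k × Vd = 0.01810 × 246 = 4.453 L/h
At steady state, Dose/τ = Css × CL.
Dose = Css × CL × τ = 5.54 × 4.453 × 9.48 = 233.9 mg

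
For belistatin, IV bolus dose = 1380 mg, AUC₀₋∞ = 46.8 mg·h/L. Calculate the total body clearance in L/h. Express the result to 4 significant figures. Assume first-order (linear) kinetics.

29.49 L/h

CL = Dose / AUC = 1380 / 46.8 = 29.49 L/h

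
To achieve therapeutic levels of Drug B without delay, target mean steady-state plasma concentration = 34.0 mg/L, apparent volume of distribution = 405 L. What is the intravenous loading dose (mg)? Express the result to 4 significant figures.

LD = Css × Vd = 34.0 × 405 = 13770 mg

13770 mg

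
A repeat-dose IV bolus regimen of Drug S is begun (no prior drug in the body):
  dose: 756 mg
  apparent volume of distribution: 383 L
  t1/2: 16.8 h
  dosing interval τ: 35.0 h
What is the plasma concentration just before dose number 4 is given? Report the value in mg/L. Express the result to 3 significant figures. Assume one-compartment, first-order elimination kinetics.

0.602 mg/L

C₀ per dose = Dose / Vd = 756 / 383 = 1.974 mg/L
k = ln2 / t½ = 0.693147 / 16.8 = 0.04126 h⁻¹
Fraction remaining after one interval: r = e^(−kτ) = e^(−0.04126 × 35.0) = 0.2360
Before dose 4, 3 doses have been given (aged 1τ, 2τ, 3τ).
C_trough = C₀ × (r + r² + … + r^3) = C₀ × r(1−r^3)/(1−r)
        = 1.974 × 0.2360 × (1 − 0.01314) / (1 − 0.2360) = 0.6018 mg/L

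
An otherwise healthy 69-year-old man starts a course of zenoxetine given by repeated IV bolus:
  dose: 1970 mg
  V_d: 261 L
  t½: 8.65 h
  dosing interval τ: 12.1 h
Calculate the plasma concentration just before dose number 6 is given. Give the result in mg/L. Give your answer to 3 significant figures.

4.57 mg/L

C₀ per dose = Dose / Vd = 1970 / 261 = 7.548 mg/L
k = ln2 / t½ = 0.693147 / 8.65 = 0.08013 h⁻¹
Fraction remaining after one interval: r = e^(−kτ) = e^(−0.08013 × 12.1) = 0.3792
Before dose 6, 5 doses have been given (aged 1τ, 2τ, 3τ, 4τ, 5τ).
C_trough = C₀ × (r + r² + … + r^5) = C₀ × r(1−r^5)/(1−r)
        = 7.548 × 0.3792 × (1 − 0.007840) / (1 − 0.3792) = 4.574 mg/L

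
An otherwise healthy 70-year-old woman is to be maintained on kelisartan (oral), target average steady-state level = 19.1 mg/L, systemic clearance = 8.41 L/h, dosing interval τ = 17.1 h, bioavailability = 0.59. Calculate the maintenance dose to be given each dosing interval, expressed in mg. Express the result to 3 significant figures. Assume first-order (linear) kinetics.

4660 mg

At steady state, F × (Dose/τ) = Css × CL.
Dose = Css × CL × τ / F = 19.1 × 8.410 × 17.1 / 0.59 = 4656 mg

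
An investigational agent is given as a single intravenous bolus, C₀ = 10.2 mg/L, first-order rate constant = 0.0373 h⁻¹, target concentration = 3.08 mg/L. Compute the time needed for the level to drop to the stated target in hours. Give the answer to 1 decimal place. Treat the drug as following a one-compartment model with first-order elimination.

t = ln(C₀ / C) / k = ln(10.20 / 3.08) / 0.03730
  = ln(3.312) / 0.03730 = 1.198 / 0.03730 = 32.12 h

32.1 h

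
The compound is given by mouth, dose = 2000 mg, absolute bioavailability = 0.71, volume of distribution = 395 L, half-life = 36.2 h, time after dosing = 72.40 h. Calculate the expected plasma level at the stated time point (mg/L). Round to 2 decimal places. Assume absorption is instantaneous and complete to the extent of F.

Amount reaching circulation = F × Dose = 0.71 × 2000 = 1420 mg
C₀ = F·Dose / Vd = 1420 / 395 = 3.595 mg/L
k = ln2 / t½ = 0.693147 / 36.2 = 0.01915 h⁻¹
t / t½ = 72.40 / 36.2 = 2 half-lives
C = C₀ × (1/2)^2 = 3.595 × 0.2500 = 0.8988 mg/L

0.90 mg/L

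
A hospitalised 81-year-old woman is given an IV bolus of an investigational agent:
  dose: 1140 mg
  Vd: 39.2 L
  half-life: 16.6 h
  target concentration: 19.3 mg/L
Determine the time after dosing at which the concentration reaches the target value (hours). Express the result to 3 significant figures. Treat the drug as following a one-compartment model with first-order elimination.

9.82 h

C₀ = Dose / Vd = 1140 / 39.2 = 29.08 mg/L
k = ln2 / t½ = 0.693147 / 16.6 = 0.04176 h⁻¹
t = ln(C₀ / C) / k = ln(29.08 / 19.3) / 0.04176
  = ln(1.507) / 0.04176 = 0.4101 / 0.04176 = 9.820 h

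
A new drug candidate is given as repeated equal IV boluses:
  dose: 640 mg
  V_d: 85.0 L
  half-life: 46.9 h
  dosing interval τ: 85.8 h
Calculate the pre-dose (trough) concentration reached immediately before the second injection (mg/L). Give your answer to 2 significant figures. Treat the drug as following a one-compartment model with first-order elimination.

C₀ per dose = Dose / Vd = 640 / 85.0 = 7.529 mg/L
k = ln2 / t½ = 0.693147 / 46.9 = 0.01478 h⁻¹
Fraction remaining after one interval: r = e^(−kτ) = e^(−0.01478 × 85.8) = 0.2814
Before dose 2, 1 dose has been given (aged 1τ).
C_trough = C₀ × r = 7.529 × 0.2814 = 2.119 mg/L

2.1 mg/L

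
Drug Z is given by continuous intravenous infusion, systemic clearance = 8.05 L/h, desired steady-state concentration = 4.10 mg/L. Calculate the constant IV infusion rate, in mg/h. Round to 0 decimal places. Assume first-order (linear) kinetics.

33 mg/h

At steady state, infusion rate R₀ = Css × CL = 4.10 × 8.050 = 33.01 mg/h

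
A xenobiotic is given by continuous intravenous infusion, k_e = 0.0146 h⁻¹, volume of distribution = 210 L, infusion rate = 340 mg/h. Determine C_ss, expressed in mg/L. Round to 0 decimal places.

111 mg/L

CL = k × Vd = 0.01460 × 210 = 3.066 L/h
At steady state Css = R₀ / CL = 340 / 3.066 = 110.9 mg/L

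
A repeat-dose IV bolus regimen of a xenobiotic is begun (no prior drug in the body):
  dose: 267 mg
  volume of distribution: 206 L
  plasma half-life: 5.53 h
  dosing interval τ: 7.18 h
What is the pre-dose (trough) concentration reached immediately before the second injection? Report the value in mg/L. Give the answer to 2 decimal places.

C₀ per dose = Dose / Vd = 267 / 206 = 1.296 mg/L
k = ln2 / t½ = 0.693147 / 5.53 = 0.1253 h⁻¹
Fraction remaining after one interval: r = e^(−kτ) = e^(−0.1253 × 7.18) = 0.4067
Before dose 2, 1 dose has been given (aged 1τ).
C_trough = C₀ × r = 1.296 × 0.4067 = 0.5271 mg/L

0.53 mg/L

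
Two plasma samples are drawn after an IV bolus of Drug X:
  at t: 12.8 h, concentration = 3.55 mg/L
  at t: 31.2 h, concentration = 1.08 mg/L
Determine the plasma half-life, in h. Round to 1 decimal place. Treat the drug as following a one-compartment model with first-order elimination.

k = ln(C₁/C₂) / (t₂ − t₁) = ln(3.55/1.08) / (31.2 − 12.8)
  = 1.190 / 18.40 = 0.06467 h⁻¹
t½ = ln2 / k = 0.693147 / 0.06467 = 10.72 h

10.7 h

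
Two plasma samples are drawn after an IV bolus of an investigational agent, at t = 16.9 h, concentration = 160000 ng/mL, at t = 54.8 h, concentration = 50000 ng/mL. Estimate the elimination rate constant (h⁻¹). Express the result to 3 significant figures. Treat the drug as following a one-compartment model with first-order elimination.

k = ln(C₁/C₂) / (t₂ − t₁) = ln(160000/50000) / (54.8 − 16.9)
  = 1.163 / 37.90 = 0.03069 h⁻¹

0.0307 h⁻¹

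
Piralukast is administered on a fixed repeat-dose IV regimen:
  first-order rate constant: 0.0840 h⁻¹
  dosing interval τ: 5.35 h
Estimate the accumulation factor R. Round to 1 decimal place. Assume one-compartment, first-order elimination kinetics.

2.8

e^(−kτ) = e^(−0.08400 × 5.35) = 0.6380
Accumulation ratio R = 1 / (1 − e^(−kτ)) = 1 / (1 − 0.6380) = 2.762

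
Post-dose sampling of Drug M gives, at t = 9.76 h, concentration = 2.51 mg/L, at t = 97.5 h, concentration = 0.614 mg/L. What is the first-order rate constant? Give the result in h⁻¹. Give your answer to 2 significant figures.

k = ln(C₁/C₂) / (t₂ − t₁) = ln(2.51/0.614) / (97.5 − 9.76)
  = 1.408 / 87.74 = 0.01605 h⁻¹

0.016 h⁻¹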